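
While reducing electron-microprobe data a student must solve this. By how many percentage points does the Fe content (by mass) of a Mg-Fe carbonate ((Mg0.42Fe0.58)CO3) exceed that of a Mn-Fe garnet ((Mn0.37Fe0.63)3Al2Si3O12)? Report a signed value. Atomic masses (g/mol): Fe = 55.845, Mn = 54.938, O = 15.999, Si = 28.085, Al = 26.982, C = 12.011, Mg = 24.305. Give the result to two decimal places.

10.32 percentage points

Fe in (Mg0.42Fe0.58)CO3: molar mass 102.606 g/mol; 0.58×55.845 = 32.390 g → 31.57 wt%.
Fe in (Mn0.37Fe0.63)3Al2Si3O12: molar mass 496.735 g/mol; 1.89×55.845 = 105.547 g → 21.25 wt%.
Difference = 31.57 − 21.25 = 10.32 percentage points.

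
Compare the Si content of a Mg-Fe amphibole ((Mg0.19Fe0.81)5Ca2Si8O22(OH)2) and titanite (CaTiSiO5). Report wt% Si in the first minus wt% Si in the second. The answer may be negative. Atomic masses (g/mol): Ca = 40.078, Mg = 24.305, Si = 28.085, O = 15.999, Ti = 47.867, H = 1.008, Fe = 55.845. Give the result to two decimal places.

M((Mg0.19Fe0.81)5Ca2Si8O22(OH)2) = 940.090 g/mol, so wt% Si = 224.680/940.090 × 100 = 23.90%.
M(CaTiSiO5) = 196.025 g/mol, so wt% Si = 28.085/196.025 × 100 = 14.33%.
23.90 − 14.33 = 9.57 pp.

9.57 percentage points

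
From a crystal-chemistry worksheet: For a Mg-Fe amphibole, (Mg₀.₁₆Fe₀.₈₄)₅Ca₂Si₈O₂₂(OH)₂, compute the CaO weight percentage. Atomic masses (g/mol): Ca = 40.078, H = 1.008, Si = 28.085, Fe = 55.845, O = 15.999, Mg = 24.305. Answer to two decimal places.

M((Mg₀.₁₆Fe₀.₈₄)₅Ca₂Si₈O₂₂(OH)₂) = 944.821 g/mol; M(CaO) = 56.077 g/mol.
Moles CaO per formula unit = 2 Ca ÷ 1 = 2.0000.
CaO fraction = (2.0000 × 56.077) / 944.821 = 112.154/944.821 = 0.1187.

11.87 wt%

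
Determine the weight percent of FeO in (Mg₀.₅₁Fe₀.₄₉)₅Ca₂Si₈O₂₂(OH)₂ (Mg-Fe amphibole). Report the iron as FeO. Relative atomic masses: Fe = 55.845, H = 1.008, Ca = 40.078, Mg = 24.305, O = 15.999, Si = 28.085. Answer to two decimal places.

Formula mass = 889.626 g/mol.
2.45 Fe → 2.4500 mol FeO per formula unit; M(FeO) = 71.844, so FeO mass = 176.018 g.
176.018/889.626 × 100 = 19.79 wt%.

19.79 wt%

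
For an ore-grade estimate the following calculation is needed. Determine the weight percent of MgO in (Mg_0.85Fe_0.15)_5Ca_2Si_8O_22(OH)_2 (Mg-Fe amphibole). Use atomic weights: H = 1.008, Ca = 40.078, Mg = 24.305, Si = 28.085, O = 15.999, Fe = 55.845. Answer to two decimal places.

Formula mass = 836.008 g/mol.
4.25 Mg → 4.2500 mol MgO per formula unit; M(MgO) = 40.304, so MgO mass = 171.292 g.
171.292/836.008 × 100 = 20.49 wt%.

20.49 wt%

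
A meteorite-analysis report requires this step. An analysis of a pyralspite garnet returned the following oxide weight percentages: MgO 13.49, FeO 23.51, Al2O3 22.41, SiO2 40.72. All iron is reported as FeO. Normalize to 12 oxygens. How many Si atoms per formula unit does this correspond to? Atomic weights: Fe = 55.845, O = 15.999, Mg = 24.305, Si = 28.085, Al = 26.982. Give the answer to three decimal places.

MgO: 13.49/40.304 = 0.33471 mol → 0.33471 mol Mg, 0.33471 mol O.
FeO: 23.51/71.844 = 0.32724 mol → 0.32724 mol Fe, 0.32724 mol O.
Al2O3: 22.41/101.961 = 0.21979 mol → 0.43958 mol Al, 0.65937 mol O.
SiO2: 40.72/60.083 = 0.67773 mol → 0.67773 mol Si, 1.35546 mol O.
Total oxygen = 2.67678 mol. Normalization factor = 12/2.67678 = 4.48300.
Si per 12 O = 0.67773 × 4.48300 = 3.038.

3.038 Si apfu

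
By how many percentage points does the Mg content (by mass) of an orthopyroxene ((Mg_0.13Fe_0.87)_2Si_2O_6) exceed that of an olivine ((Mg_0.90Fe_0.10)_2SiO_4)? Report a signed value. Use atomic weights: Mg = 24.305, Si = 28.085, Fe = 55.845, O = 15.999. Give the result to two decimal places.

-27.29 percentage points

Mg in (Mg_0.13Fe_0.87)_2Si_2O_6: molar mass 255.654 g/mol; 0.26×24.305 = 6.319 g → 2.47 wt%.
Mg in (Mg_0.90Fe_0.10)_2SiO_4: molar mass 146.999 g/mol; 1.80×24.305 = 43.749 g → 29.76 wt%.
Difference = 2.47 − 29.76 = -27.29 percentage points.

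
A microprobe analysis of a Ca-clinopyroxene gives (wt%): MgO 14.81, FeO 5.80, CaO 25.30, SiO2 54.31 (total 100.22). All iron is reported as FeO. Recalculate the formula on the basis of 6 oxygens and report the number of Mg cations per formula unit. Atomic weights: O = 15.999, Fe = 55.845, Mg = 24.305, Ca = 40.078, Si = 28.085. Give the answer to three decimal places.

0.814 Mg apfu

MgO (M=40.304): mol = 0.36746; Mg = 0.36746, O = 0.36746.
FeO (M=71.844): mol = 0.08073; Fe = 0.08073, O = 0.08073.
CaO (M=56.077): mol = 0.45117; Ca = 0.45117, O = 0.45117.
SiO2 (M=60.083): mol = 0.90392; Si = 0.90392, O = 1.80784.
ΣO = 2.70720; factor = 6/ΣO = 2.21631.
Mg apfu = 0.36746 × 2.21631 = 0.814.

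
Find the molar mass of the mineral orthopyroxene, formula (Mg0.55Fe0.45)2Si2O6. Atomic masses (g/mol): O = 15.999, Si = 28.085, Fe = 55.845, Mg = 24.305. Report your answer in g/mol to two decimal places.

The formula mass is the sum 1.10(24.305) + 0.90(55.845) + 2(28.085) + 6(15.999).

229.16 g/mol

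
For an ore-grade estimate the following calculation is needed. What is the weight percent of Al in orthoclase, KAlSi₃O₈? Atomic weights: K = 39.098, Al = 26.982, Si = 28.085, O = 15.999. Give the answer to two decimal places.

Molar mass of KAlSi₃O₈: 1×39.098 + 1×26.982 + 3×28.085 + 8×15.999 = 278.327 g/mol.
Mass of Al per formula unit: 1 × 26.982 = 26.982 g.
Weight fraction Al = 26.982 / 278.327 = 0.0969.

9.69 mass %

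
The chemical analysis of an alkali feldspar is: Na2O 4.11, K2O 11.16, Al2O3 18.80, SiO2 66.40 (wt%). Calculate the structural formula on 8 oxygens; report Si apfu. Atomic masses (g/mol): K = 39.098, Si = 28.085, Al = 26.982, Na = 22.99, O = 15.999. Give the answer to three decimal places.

2.999 Si apfu

Na2O (M=61.979): mol = 0.06631; Na = 0.13262, O = 0.06631.
K2O (M=94.195): mol = 0.11848; K = 0.23696, O = 0.11848.
Al2O3 (M=101.961): mol = 0.18438; Al = 0.36876, O = 0.55314.
SiO2 (M=60.083): mol = 1.10514; Si = 1.10514, O = 2.21028.
ΣO = 2.94821; factor = 8/ΣO = 2.71351.
Si apfu = 1.10514 × 2.71351 = 2.999.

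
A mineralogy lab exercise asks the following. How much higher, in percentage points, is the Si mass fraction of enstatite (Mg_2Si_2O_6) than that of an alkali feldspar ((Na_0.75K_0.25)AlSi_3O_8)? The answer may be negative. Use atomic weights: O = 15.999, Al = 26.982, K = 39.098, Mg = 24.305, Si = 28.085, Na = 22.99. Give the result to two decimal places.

M(Mg_2Si_2O_6) = 200.774 g/mol, so wt% Si = 56.170/200.774 × 100 = 27.98%.
M((Na_0.75K_0.25)AlSi_3O_8) = 266.246 g/mol, so wt% Si = 84.255/266.246 × 100 = 31.65%.
27.98 − 31.65 = -3.67 pp.

-3.67 percentage points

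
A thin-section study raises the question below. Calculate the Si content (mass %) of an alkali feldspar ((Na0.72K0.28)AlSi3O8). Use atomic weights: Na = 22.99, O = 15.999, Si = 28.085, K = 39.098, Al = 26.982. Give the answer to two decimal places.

Formula mass = 0.72×22.99 + 0.28×39.098 + 1×26.982 + 3×28.085 + 8×15.999 = 266.729 g/mol, of which 84.255 g is Si.
So Si makes up 84.255/266.729 = 0.3159 of the mass, i.e. 31.59%.

31.59 mass %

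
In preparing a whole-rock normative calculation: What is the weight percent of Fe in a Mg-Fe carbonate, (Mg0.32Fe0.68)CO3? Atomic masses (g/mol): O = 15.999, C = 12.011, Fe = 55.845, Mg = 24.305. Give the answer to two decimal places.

35.91 wt%

Molar mass of (Mg0.32Fe0.68)CO3: 0.32·24.305 + 0.68·55.845 + 1·12.011 + 3·15.999 = 105.760 g/mol.
Mass of Fe per formula unit: 0.68 × 55.845 = 37.975 g.
Weight fraction Fe = 37.975 / 105.760 = 0.3591.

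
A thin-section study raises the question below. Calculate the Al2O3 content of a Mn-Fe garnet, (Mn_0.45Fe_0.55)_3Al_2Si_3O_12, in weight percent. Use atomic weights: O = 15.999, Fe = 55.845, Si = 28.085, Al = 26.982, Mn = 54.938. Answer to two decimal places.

20.54 wt%

Molar mass of (Mn_0.45Fe_0.55)_3Al_2Si_3O_12 = 1.35×54.938 + 1.65×55.845 + 2×26.982 + 3×28.085 + 12×15.999 = 496.518 g/mol.
Each formula unit contains 2 Al, equivalent to 2/2 = 1.0000 mol Al2O3.
M(Al2O3) = 2×26.982 + 3×15.999 = 101.961 g/mol.
Mass of Al2O3 per formula unit = 1.0000 × 101.961 = 101.961 g.
Al2O3 wt% = 101.961 / 496.518 × 100 = 20.54%.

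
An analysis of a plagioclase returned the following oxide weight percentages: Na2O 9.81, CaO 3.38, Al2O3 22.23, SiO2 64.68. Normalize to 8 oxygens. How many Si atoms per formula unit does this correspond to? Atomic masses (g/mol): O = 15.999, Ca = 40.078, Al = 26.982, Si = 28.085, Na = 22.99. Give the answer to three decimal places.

2.846 Si apfu

Na2O (M=61.979): mol = 0.15828; Na = 0.31656, O = 0.15828.
CaO (M=56.077): mol = 0.06027; Ca = 0.06027, O = 0.06027.
Al2O3 (M=101.961): mol = 0.21802; Al = 0.43604, O = 0.65406.
SiO2 (M=60.083): mol = 1.07651; Si = 1.07651, O = 2.15302.
ΣO = 3.02563; factor = 8/ΣO = 2.64408.
Si apfu = 1.07651 × 2.64408 = 2.846.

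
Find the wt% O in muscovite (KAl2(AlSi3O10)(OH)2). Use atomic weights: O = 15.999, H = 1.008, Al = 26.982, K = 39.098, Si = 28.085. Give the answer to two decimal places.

M(KAl2(AlSi3O10)(OH)2) = 398.303 g/mol.
O contributes 12 × 15.999 = 191.988 g per mole.
191.988/398.303 = 0.4820 → 48.20%.

48.20 weight percent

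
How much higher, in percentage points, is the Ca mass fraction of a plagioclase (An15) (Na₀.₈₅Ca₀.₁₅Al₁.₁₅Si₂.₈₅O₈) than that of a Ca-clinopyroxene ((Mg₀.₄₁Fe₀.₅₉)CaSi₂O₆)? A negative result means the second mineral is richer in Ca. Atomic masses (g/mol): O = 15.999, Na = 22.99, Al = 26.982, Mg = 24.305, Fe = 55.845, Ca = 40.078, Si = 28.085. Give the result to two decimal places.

-14.77 percentage points

M(Na₀.₈₅Ca₀.₁₅Al₁.₁₅Si₂.₈₅O₈) = 264.617 g/mol, so wt% Ca = 6.012/264.617 × 100 = 2.27%.
M((Mg₀.₄₁Fe₀.₅₉)CaSi₂O₆) = 235.156 g/mol, so wt% Ca = 40.078/235.156 × 100 = 17.04%.
2.27 − 17.04 = -14.77 pp.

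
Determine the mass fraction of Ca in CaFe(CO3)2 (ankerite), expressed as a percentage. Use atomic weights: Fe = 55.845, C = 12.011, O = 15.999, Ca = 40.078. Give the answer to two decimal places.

18.56 weight percent

M(CaFe(CO3)2) = 215.939 g/mol.
Ca contributes 1 × 40.078 = 40.078 g per mole.
40.078/215.939 = 0.1856 → 18.56%.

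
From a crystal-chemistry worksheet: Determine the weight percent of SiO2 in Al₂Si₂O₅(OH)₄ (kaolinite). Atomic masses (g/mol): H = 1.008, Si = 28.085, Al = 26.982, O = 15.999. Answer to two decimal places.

M(Al₂Si₂O₅(OH)₄) = 258.157 g/mol; M(SiO2) = 60.083 g/mol.
Moles SiO2 per formula unit = 2 Si ÷ 1 = 2.0000.
SiO2 fraction = (2.0000 × 60.083) / 258.157 = 120.166/258.157 = 0.4655.

46.55 wt%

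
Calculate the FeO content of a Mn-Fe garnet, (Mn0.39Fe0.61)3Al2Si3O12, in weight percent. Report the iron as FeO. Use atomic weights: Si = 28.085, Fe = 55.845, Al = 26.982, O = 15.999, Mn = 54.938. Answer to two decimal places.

M((Mn0.39Fe0.61)3Al2Si3O12) = 496.681 g/mol; M(FeO) = 71.844 g/mol.
Moles FeO per formula unit = 1.83 Fe ÷ 1 = 1.8300.
FeO fraction = (1.8300 × 71.844) / 496.681 = 131.475/496.681 = 0.2647.

26.47 wt%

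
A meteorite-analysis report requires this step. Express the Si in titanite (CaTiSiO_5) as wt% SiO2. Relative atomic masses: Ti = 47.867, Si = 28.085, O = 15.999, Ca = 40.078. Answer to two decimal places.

30.65 wt%

Formula mass = 196.025 g/mol.
1 Si → 1.0000 mol SiO2 per formula unit; M(SiO2) = 60.083, so SiO2 mass = 60.083 g.
60.083/196.025 × 100 = 30.65 wt%.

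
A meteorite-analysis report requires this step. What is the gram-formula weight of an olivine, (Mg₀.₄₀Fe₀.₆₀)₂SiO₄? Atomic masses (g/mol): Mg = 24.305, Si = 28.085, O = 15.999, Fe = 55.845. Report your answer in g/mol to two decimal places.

178.54 g/mol

The formula mass is the sum 0.80×24.305 + 1.20×55.845 + 1×28.085 + 4×15.999.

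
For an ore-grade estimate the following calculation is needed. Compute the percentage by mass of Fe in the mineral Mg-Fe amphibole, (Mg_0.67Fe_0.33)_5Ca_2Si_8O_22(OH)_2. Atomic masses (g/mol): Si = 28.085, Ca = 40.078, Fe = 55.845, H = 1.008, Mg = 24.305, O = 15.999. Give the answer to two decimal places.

Formula mass = 3.35·24.305 + 1.65·55.845 + 2·40.078 + 8·28.085 + 24·15.999 + 2·1.008 = 864.394 g/mol, of which 92.144 g is Fe.
So Fe makes up 92.144/864.394 = 0.1066 of the mass, i.e. 10.66%.

10.66 wt%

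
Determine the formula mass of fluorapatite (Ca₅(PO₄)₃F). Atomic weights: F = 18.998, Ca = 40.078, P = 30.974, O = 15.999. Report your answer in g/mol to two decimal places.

The formula mass is the sum 5(40.078) + 3(30.974) + 12(15.999) + 1(18.998).

504.30 g/mol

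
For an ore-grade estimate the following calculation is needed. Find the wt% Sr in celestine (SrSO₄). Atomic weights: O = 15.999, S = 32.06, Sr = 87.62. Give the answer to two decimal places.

47.70 wt%

Formula mass = 1*87.62 + 1*32.06 + 4*15.999 = 183.676 g/mol, of which 87.620 g is Sr.
So Sr makes up 87.620/183.676 = 0.4770 of the mass, i.e. 47.70%.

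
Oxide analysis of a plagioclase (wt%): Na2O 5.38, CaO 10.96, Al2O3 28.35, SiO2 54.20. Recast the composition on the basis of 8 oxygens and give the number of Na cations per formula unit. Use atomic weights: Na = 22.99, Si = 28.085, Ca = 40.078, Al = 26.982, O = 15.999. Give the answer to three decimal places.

0.476 Na apfu

5.38 wt% Na2O ÷ 61.979 g/mol = 0.08680 mol, giving 0.17360 Na and 0.08680 O.
10.96 wt% CaO ÷ 56.077 g/mol = 0.19545 mol, giving 0.19545 Ca and 0.19545 O.
28.35 wt% Al2O3 ÷ 101.961 g/mol = 0.27805 mol, giving 0.55610 Al and 0.83415 O.
54.20 wt% SiO2 ÷ 60.083 g/mol = 0.90209 mol, giving 0.90209 Si and 1.80418 O.
Oxygen sums to 2.92058; scaling by 8/2.92058 = 2.73918 puts the formula on 8 O.
Na: 0.17360 × 2.73918 = 0.476 atoms per formula unit.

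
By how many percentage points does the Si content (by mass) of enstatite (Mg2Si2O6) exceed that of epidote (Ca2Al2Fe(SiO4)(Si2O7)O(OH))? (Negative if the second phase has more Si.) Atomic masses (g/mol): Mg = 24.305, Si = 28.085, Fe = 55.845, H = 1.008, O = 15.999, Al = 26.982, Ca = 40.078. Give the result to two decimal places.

10.54 percentage points

First mineral: 56.170 g Si in 200.774 g formula = 27.98 wt% Si.
Second mineral: 84.255 g Si in 483.215 g formula = 17.44 wt% Si.
27.98% − 17.44% gives a difference of 10.54 percentage points.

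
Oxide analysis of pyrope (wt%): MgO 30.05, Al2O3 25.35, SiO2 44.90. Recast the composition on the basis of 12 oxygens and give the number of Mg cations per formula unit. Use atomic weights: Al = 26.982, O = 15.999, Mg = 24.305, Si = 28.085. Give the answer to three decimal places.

30.05 wt% MgO ÷ 40.304 g/mol = 0.74558 mol, giving 0.74558 Mg and 0.74558 O.
25.35 wt% Al2O3 ÷ 101.961 g/mol = 0.24862 mol, giving 0.49724 Al and 0.74586 O.
44.90 wt% SiO2 ÷ 60.083 g/mol = 0.74730 mol, giving 0.74730 Si and 1.49460 O.
Oxygen sums to 2.98604; scaling by 12/2.98604 = 4.01870 puts the formula on 12 O.
Mg: 0.74558 × 4.01870 = 2.996 atoms per formula unit.

2.996 Mg apfu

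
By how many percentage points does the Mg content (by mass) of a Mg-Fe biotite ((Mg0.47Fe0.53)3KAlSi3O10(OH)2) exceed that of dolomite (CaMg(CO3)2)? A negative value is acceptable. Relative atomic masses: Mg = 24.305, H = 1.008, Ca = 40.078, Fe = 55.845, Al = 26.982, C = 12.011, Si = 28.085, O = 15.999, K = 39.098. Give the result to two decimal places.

-5.85 percentage points

First mineral: 34.270 g Mg in 467.403 g formula = 7.33 wt% Mg.
Second mineral: 24.305 g Mg in 184.399 g formula = 13.18 wt% Mg.
7.33% − 13.18% gives a difference of -5.85 percentage points.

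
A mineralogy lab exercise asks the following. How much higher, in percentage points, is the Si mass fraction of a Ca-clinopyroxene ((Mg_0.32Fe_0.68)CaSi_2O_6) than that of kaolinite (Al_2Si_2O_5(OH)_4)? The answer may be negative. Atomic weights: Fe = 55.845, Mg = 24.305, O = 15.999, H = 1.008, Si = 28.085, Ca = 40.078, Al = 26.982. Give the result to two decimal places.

1.84 percentage points

First mineral: 56.170 g Si in 237.994 g formula = 23.60 wt% Si.
Second mineral: 56.170 g Si in 258.157 g formula = 21.76 wt% Si.
23.60% − 21.76% gives a difference of 1.84 percentage points.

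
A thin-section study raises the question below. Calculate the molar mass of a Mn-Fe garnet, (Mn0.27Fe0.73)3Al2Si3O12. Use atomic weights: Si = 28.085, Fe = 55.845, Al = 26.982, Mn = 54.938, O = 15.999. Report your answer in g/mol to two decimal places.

497.01 g/mol

M = 0.81×54.938 + 2.19×55.845 + 2×26.982 + 3×28.085 + 12×15.999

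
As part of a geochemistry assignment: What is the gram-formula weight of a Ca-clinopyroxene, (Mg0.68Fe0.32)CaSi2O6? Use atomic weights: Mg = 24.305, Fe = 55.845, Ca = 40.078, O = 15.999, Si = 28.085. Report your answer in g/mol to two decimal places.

Mg: 0.68 × 24.305 = 16.5274
Fe: 0.32 × 55.845 = 17.8704
Ca: 1 × 40.078 = 40.0780
Si: 2 × 28.085 = 56.1700
O: 6 × 15.999 = 95.9940
Summing the contributions gives the formula mass.

226.64 g/mol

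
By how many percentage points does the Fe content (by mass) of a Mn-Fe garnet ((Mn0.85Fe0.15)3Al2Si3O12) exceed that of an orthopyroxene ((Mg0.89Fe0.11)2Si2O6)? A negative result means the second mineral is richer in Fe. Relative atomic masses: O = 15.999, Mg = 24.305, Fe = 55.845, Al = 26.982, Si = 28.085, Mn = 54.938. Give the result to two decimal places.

-0.84 percentage points

Fe in (Mn0.85Fe0.15)3Al2Si3O12: molar mass 495.429 g/mol; 0.45×55.845 = 25.130 g → 5.07 wt%.
Fe in (Mg0.89Fe0.11)2Si2O6: molar mass 207.713 g/mol; 0.22×55.845 = 12.286 g → 5.91 wt%.
Difference = 5.07 − 5.91 = -0.84 percentage points.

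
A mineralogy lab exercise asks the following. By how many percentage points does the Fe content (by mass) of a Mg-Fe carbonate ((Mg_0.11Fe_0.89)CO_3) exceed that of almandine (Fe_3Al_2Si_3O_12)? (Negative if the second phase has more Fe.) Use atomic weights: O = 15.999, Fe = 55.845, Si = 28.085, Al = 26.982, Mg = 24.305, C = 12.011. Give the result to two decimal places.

M((Mg_0.11Fe_0.89)CO_3) = 112.384 g/mol, so wt% Fe = 49.702/112.384 × 100 = 44.23%.
M(Fe_3Al_2Si_3O_12) = 497.742 g/mol, so wt% Fe = 167.535/497.742 × 100 = 33.66%.
44.23 − 33.66 = 10.57 pp.

10.57 percentage points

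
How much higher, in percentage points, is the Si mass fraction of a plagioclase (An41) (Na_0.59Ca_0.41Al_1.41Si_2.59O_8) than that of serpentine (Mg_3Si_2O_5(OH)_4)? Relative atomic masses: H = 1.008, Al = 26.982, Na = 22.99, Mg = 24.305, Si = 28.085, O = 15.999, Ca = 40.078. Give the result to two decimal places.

Si in Na_0.59Ca_0.41Al_1.41Si_2.59O_8: molar mass 268.773 g/mol; 2.59×28.085 = 72.740 g → 27.06 wt%.
Si in Mg_3Si_2O_5(OH)_4: molar mass 277.108 g/mol; 2×28.085 = 56.170 g → 20.27 wt%.
Difference = 27.06 − 20.27 = 6.79 percentage points.

6.79 percentage points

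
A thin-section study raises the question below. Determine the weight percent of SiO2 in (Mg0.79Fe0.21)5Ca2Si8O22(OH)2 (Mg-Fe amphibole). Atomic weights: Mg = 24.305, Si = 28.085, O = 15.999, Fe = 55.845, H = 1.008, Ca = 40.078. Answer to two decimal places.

Molar mass of (Mg0.79Fe0.21)5Ca2Si8O22(OH)2 = 3.95×24.305 + 1.05×55.845 + 2×40.078 + 8×28.085 + 24×15.999 + 2×1.008 = 845.470 g/mol.
Each formula unit contains 8 Si, equivalent to 8/1 = 8.0000 mol SiO2.
M(SiO2) = 1×28.085 + 2×15.999 = 60.083 g/mol.
Mass of SiO2 per formula unit = 8.0000 × 60.083 = 480.664 g.
SiO2 wt% = 480.664 / 845.470 × 100 = 56.85%.

56.85 wt%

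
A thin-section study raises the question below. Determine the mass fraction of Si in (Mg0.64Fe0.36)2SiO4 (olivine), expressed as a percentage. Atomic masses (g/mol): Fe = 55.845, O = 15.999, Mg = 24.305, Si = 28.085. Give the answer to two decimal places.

17.19 weight percent

Molar mass of (Mg0.64Fe0.36)2SiO4: 1.28×24.305 + 0.72×55.845 + 1×28.085 + 4×15.999 = 163.400 g/mol.
Mass of Si per formula unit: 1 × 28.085 = 28.085 g.
Weight fraction Si = 28.085 / 163.400 = 0.1719.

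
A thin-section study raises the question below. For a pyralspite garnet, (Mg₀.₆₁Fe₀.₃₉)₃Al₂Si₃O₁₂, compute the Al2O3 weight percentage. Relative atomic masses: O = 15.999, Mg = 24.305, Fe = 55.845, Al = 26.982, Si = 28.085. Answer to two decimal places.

Molar mass of (Mg₀.₆₁Fe₀.₃₉)₃Al₂Si₃O₁₂ = 1.83*24.305 + 1.17*55.845 + 2*26.982 + 3*28.085 + 12*15.999 = 440.024 g/mol.
Each formula unit contains 2 Al, equivalent to 2/2 = 1.0000 mol Al2O3.
M(Al2O3) = 2×26.982 + 3×15.999 = 101.961 g/mol.
Mass of Al2O3 per formula unit = 1.0000 × 101.961 = 101.961 g.
Al2O3 wt% = 101.961 / 440.024 × 100 = 23.17%.

23.17 wt%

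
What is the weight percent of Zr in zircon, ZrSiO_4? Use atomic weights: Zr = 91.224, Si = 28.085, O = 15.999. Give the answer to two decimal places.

49.77 weight percent

M(ZrSiO_4) = 183.305 g/mol.
Zr contributes 1 × 91.224 = 91.224 g per mole.
91.224/183.305 = 0.4977 → 49.77%.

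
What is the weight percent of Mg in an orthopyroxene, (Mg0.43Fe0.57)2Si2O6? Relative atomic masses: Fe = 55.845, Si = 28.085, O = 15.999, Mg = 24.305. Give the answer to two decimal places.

M((Mg0.43Fe0.57)2Si2O6) = 236.730 g/mol.
Mg contributes 0.86 × 24.305 = 20.902 g per mole.
20.902/236.730 = 0.0883 → 8.83%.

8.83 weight percent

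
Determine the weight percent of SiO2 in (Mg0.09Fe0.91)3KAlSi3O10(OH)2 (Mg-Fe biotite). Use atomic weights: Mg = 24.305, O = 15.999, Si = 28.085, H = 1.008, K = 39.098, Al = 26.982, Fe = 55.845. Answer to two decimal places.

35.81 wt%

Molar mass of (Mg0.09Fe0.91)3KAlSi3O10(OH)2 = 0.27·24.305 + 2.73·55.845 + 1·39.098 + 1·26.982 + 3·28.085 + 12·15.999 + 2·1.008 = 503.358 g/mol.
Each formula unit contains 3 Si, equivalent to 3/1 = 3.0000 mol SiO2.
M(SiO2) = 1×28.085 + 2×15.999 = 60.083 g/mol.
Mass of SiO2 per formula unit = 3.0000 × 60.083 = 180.249 g.
SiO2 wt% = 180.249 / 503.358 × 100 = 35.81%.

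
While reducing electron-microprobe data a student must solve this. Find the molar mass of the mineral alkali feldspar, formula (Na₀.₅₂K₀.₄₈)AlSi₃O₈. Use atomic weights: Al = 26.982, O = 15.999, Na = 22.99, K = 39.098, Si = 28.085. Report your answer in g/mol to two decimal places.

The formula mass is the sum 0.52(22.99) + 0.48(39.098) + 1(26.982) + 3(28.085) + 8(15.999).

269.95 g/mol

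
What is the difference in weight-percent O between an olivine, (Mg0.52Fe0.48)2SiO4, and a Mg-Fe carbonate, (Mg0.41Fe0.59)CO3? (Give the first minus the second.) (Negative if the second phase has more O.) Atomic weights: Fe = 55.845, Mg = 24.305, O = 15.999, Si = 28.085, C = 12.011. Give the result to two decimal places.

First mineral: 63.996 g O in 170.969 g formula = 37.43 wt% O.
Second mineral: 47.997 g O in 102.922 g formula = 46.63 wt% O.
37.43% − 46.63% gives a difference of -9.20 percentage points.

-9.20 percentage points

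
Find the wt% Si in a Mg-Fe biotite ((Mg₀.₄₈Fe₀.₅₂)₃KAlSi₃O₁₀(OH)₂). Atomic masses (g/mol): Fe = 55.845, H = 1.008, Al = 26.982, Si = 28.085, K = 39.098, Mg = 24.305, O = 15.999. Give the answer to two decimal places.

18.06 weight percent

Formula mass = 1.44·24.305 + 1.56·55.845 + 1·39.098 + 1·26.982 + 3·28.085 + 12·15.999 + 2·1.008 = 466.456 g/mol, of which 84.255 g is Si.
So Si makes up 84.255/466.456 = 0.1806 of the mass, i.e. 18.06%.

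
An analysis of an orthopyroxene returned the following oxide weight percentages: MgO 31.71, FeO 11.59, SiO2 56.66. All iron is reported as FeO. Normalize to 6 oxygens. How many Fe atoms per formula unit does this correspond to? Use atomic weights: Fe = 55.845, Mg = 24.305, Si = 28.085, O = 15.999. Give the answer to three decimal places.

0.342 Fe apfu

MgO (M=40.304): mol = 0.78677; Mg = 0.78677, O = 0.78677.
FeO (M=71.844): mol = 0.16132; Fe = 0.16132, O = 0.16132.
SiO2 (M=60.083): mol = 0.94303; Si = 0.94303, O = 1.88606.
ΣO = 2.83415; factor = 6/ΣO = 2.11704.
Fe apfu = 0.16132 × 2.11704 = 0.342.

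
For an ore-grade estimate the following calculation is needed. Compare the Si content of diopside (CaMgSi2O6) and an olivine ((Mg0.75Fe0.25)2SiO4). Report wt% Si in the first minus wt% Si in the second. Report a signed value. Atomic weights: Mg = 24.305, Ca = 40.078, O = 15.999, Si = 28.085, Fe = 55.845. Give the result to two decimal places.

First mineral: 56.170 g Si in 216.547 g formula = 25.94 wt% Si.
Second mineral: 28.085 g Si in 156.461 g formula = 17.95 wt% Si.
25.94% − 17.95% gives a difference of 7.99 percentage points.

7.99 percentage points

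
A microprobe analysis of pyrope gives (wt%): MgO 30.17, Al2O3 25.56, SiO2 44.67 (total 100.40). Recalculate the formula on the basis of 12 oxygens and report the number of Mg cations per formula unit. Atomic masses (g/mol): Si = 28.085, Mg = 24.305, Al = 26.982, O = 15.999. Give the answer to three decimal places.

MgO: 30.17/40.304 = 0.74856 mol → 0.74856 mol Mg, 0.74856 mol O.
Al2O3: 25.56/101.961 = 0.25068 mol → 0.50136 mol Al, 0.75204 mol O.
SiO2: 44.67/60.083 = 0.74347 mol → 0.74347 mol Si, 1.48694 mol O.
Total oxygen = 2.98754 mol. Normalization factor = 12/2.98754 = 4.01668.
Mg per 12 O = 0.74856 × 4.01668 = 3.007.

3.007 Mg apfu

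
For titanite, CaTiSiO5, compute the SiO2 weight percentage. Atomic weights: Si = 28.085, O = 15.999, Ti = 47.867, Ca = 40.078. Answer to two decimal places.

Formula mass = 196.025 g/mol.
1 Si → 1.0000 mol SiO2 per formula unit; M(SiO2) = 60.083, so SiO2 mass = 60.083 g.
60.083/196.025 × 100 = 30.65 wt%.

30.65 wt%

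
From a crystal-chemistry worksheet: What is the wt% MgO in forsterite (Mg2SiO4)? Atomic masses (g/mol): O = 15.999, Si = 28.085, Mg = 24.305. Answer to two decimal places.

M(Mg2SiO4) = 140.691 g/mol; M(MgO) = 40.304 g/mol.
Moles MgO per formula unit = 2 Mg ÷ 1 = 2.0000.
MgO fraction = (2.0000 × 40.304) / 140.691 = 80.608/140.691 = 0.5729.

57.29 wt%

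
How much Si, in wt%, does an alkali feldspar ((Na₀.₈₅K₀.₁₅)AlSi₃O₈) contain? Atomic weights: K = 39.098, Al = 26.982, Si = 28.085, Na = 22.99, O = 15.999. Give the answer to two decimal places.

Formula mass = 0.85*22.99 + 0.15*39.098 + 1*26.982 + 3*28.085 + 8*15.999 = 264.635 g/mol, of which 84.255 g is Si.
So Si makes up 84.255/264.635 = 0.3184 of the mass, i.e. 31.84%.

31.84 wt%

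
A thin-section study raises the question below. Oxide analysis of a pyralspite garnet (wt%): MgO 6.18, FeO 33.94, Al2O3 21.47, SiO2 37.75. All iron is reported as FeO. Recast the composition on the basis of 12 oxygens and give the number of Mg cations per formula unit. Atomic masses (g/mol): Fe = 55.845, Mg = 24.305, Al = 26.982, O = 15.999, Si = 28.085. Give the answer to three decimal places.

6.18 wt% MgO ÷ 40.304 g/mol = 0.15333 mol, giving 0.15333 Mg and 0.15333 O.
33.94 wt% FeO ÷ 71.844 g/mol = 0.47241 mol, giving 0.47241 Fe and 0.47241 O.
21.47 wt% Al2O3 ÷ 101.961 g/mol = 0.21057 mol, giving 0.42114 Al and 0.63171 O.
37.75 wt% SiO2 ÷ 60.083 g/mol = 0.62830 mol, giving 0.62830 Si and 1.25660 O.
Oxygen sums to 2.51405; scaling by 12/2.51405 = 4.77317 puts the formula on 12 O.
Mg: 0.15333 × 4.77317 = 0.732 atoms per formula unit.

0.732 Mg apfu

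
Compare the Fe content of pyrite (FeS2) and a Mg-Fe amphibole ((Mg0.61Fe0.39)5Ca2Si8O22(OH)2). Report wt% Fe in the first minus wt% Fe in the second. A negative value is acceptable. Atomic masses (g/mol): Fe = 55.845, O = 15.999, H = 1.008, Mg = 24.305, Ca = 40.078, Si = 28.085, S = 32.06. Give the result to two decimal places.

M(FeS2) = 119.965 g/mol, so wt% Fe = 55.845/119.965 × 100 = 46.55%.
M((Mg0.61Fe0.39)5Ca2Si8O22(OH)2) = 873.856 g/mol, so wt% Fe = 108.898/873.856 × 100 = 12.46%.
46.55 − 12.46 = 34.09 pp.

34.09 percentage points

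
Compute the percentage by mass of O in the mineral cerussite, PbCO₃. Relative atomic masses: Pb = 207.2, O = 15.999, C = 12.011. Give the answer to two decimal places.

M(PbCO₃) = 267.208 g/mol.
O contributes 3 × 15.999 = 47.997 g per mole.
47.997/267.208 = 0.1796 → 17.96%.

17.96 mass %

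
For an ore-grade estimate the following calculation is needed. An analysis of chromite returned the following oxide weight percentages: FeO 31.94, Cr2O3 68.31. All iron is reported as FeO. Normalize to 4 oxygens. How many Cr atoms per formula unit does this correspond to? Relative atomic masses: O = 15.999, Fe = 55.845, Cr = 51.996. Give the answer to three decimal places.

2.005 Cr apfu

FeO: 31.94/71.844 = 0.44457 mol → 0.44457 mol Fe, 0.44457 mol O.
Cr2O3: 68.31/151.989 = 0.44944 mol → 0.89888 mol Cr, 1.34832 mol O.
Total oxygen = 1.79289 mol. Normalization factor = 4/1.79289 = 2.23103.
Cr per 4 O = 0.89888 × 2.23103 = 2.005.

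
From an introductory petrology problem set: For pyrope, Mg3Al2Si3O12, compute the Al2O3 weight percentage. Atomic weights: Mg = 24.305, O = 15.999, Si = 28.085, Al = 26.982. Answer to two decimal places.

25.29 wt%

Formula mass = 403.122 g/mol.
2 Al → 1.0000 mol Al2O3 per formula unit; M(Al2O3) = 101.961, so Al2O3 mass = 101.961 g.
101.961/403.122 × 100 = 25.29 wt%.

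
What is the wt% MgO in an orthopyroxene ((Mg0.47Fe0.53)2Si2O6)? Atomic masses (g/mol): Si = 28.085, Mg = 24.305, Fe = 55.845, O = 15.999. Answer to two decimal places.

Molar mass of (Mg0.47Fe0.53)2Si2O6 = 0.94×24.305 + 1.06×55.845 + 2×28.085 + 6×15.999 = 234.206 g/mol.
Each formula unit contains 0.94 Mg, equivalent to 0.94/1 = 0.9400 mol MgO.
M(MgO) = 1×24.305 + 1×15.999 = 40.304 g/mol.
Mass of MgO per formula unit = 0.9400 × 40.304 = 37.886 g.
MgO wt% = 37.886 / 234.206 × 100 = 16.18%.

16.18 wt%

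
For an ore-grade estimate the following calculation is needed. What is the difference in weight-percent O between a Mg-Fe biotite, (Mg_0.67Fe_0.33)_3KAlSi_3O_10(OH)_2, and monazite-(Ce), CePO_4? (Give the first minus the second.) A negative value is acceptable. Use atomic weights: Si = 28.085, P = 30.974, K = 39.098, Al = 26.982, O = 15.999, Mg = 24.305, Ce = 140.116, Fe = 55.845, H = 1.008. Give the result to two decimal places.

15.59 percentage points

M((Mg_0.67Fe_0.33)_3KAlSi_3O_10(OH)_2) = 448.479 g/mol, so wt% O = 191.988/448.479 × 100 = 42.81%.
M(CePO_4) = 235.086 g/mol, so wt% O = 63.996/235.086 × 100 = 27.22%.
42.81 − 27.22 = 15.59 pp.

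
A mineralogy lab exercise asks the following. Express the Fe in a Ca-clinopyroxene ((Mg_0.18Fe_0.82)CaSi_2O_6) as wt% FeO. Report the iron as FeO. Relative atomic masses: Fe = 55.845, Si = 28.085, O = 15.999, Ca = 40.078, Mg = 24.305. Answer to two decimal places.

Formula mass = 242.410 g/mol.
0.82 Fe → 0.8200 mol FeO per formula unit; M(FeO) = 71.844, so FeO mass = 58.912 g.
58.912/242.410 × 100 = 24.30 wt%.

24.30 wt%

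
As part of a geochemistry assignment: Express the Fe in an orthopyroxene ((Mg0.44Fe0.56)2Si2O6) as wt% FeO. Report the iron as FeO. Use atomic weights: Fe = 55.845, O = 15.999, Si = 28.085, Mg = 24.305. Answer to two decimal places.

34.08 wt%

Molar mass of (Mg0.44Fe0.56)2Si2O6 = 0.88·24.305 + 1.12·55.845 + 2·28.085 + 6·15.999 = 236.099 g/mol.
Each formula unit contains 1.12 Fe, equivalent to 1.12/1 = 1.1200 mol FeO.
M(FeO) = 1×55.845 + 1×15.999 = 71.844 g/mol.
Mass of FeO per formula unit = 1.1200 × 71.844 = 80.465 g.
FeO wt% = 80.465 / 236.099 × 100 = 34.08%.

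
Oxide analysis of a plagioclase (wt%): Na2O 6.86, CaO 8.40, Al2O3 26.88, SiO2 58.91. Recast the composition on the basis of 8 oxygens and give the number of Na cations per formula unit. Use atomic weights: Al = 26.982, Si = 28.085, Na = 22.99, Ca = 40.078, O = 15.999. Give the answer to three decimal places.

0.588 Na apfu

Na2O (M=61.979): mol = 0.11068; Na = 0.22136, O = 0.11068.
CaO (M=56.077): mol = 0.14979; Ca = 0.14979, O = 0.14979.
Al2O3 (M=101.961): mol = 0.26363; Al = 0.52726, O = 0.79089.
SiO2 (M=60.083): mol = 0.98048; Si = 0.98048, O = 1.96096.
ΣO = 3.01232; factor = 8/ΣO = 2.65576.
Na apfu = 0.22136 × 2.65576 = 0.588.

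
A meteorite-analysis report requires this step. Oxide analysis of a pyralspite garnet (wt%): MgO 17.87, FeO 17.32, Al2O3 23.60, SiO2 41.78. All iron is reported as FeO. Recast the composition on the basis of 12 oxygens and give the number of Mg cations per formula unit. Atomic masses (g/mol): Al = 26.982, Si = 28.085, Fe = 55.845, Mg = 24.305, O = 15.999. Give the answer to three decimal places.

MgO: 17.87/40.304 = 0.44338 mol → 0.44338 mol Mg, 0.44338 mol O.
FeO: 17.32/71.844 = 0.24108 mol → 0.24108 mol Fe, 0.24108 mol O.
Al2O3: 23.60/101.961 = 0.23146 mol → 0.46292 mol Al, 0.69438 mol O.
SiO2: 41.78/60.083 = 0.69537 mol → 0.69537 mol Si, 1.39074 mol O.
Total oxygen = 2.76958 mol. Normalization factor = 12/2.76958 = 4.33279.
Mg per 12 O = 0.44338 × 4.33279 = 1.921.

1.921 Mg apfu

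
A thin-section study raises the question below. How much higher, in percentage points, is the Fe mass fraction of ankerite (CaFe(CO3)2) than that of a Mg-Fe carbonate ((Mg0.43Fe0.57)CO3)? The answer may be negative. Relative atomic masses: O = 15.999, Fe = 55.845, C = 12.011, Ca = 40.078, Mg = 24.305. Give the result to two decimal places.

M(CaFe(CO3)2) = 215.939 g/mol, so wt% Fe = 55.845/215.939 × 100 = 25.86%.
M((Mg0.43Fe0.57)CO3) = 102.291 g/mol, so wt% Fe = 31.832/102.291 × 100 = 31.12%.
25.86 − 31.12 = -5.26 pp.

-5.26 percentage points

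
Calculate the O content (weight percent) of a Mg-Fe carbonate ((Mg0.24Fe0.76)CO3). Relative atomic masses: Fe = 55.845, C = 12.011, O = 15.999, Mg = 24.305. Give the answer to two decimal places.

44.33 weight percent

M((Mg0.24Fe0.76)CO3) = 108.283 g/mol.
O contributes 3 × 15.999 = 47.997 g per mole.
47.997/108.283 = 0.4433 → 44.33%.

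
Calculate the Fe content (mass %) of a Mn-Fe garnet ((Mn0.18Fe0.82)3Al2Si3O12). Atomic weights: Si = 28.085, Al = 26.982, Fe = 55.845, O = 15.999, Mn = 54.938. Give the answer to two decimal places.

Molar mass of (Mn0.18Fe0.82)3Al2Si3O12: 0.54*54.938 + 2.46*55.845 + 2*26.982 + 3*28.085 + 12*15.999 = 497.252 g/mol.
Mass of Fe per formula unit: 2.46 × 55.845 = 137.379 g.
Weight fraction Fe = 137.379 / 497.252 = 0.2763.

27.63 mass %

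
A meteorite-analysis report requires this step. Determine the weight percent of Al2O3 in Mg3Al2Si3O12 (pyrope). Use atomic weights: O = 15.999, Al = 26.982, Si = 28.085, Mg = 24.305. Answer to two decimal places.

25.29 wt%

Formula mass = 403.122 g/mol.
2 Al → 1.0000 mol Al2O3 per formula unit; M(Al2O3) = 101.961, so Al2O3 mass = 101.961 g.
101.961/403.122 × 100 = 25.29 wt%.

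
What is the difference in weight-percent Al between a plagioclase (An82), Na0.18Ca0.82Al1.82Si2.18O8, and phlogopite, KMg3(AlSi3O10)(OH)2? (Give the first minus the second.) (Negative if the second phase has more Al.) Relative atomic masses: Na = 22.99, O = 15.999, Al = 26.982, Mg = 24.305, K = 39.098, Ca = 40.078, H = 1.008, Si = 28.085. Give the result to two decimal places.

Al in Na0.18Ca0.82Al1.82Si2.18O8: molar mass 275.327 g/mol; 1.82×26.982 = 49.107 g → 17.84 wt%.
Al in KMg3(AlSi3O10)(OH)2: molar mass 417.254 g/mol; 1×26.982 = 26.982 g → 6.47 wt%.
Difference = 17.84 − 6.47 = 11.37 percentage points.

11.37 percentage points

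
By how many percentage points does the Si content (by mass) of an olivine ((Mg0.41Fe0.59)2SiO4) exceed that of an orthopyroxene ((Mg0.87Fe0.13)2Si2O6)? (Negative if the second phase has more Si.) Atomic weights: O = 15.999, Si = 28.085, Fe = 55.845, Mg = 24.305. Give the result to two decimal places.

-11.09 percentage points

Si in (Mg0.41Fe0.59)2SiO4: molar mass 177.908 g/mol; 1×28.085 = 28.085 g → 15.79 wt%.
Si in (Mg0.87Fe0.13)2Si2O6: molar mass 208.974 g/mol; 2×28.085 = 56.170 g → 26.88 wt%.
Difference = 15.79 − 26.88 = -11.09 percentage points.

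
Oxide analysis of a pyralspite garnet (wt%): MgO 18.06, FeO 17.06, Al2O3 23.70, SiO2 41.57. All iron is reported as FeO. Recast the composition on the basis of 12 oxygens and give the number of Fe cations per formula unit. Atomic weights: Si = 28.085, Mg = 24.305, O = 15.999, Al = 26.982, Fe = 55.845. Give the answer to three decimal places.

1.030 Fe apfu

MgO (M=40.304): mol = 0.44809; Mg = 0.44809, O = 0.44809.
FeO (M=71.844): mol = 0.23746; Fe = 0.23746, O = 0.23746.
Al2O3 (M=101.961): mol = 0.23244; Al = 0.46488, O = 0.69732.
SiO2 (M=60.083): mol = 0.69188; Si = 0.69188, O = 1.38376.
ΣO = 2.76663; factor = 12/ΣO = 4.33741.
Fe apfu = 0.23746 × 4.33741 = 1.030.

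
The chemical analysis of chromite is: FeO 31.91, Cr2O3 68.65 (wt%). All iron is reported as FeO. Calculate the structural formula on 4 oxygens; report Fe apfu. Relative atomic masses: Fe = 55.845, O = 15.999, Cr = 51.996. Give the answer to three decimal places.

0.987 Fe apfu

31.91 wt% FeO ÷ 71.844 g/mol = 0.44416 mol, giving 0.44416 Fe and 0.44416 O.
68.65 wt% Cr2O3 ÷ 151.989 g/mol = 0.45168 mol, giving 0.90336 Cr and 1.35504 O.
Oxygen sums to 1.79920; scaling by 4/1.79920 = 2.22321 puts the formula on 4 O.
Fe: 0.44416 × 2.22321 = 0.987 atoms per formula unit.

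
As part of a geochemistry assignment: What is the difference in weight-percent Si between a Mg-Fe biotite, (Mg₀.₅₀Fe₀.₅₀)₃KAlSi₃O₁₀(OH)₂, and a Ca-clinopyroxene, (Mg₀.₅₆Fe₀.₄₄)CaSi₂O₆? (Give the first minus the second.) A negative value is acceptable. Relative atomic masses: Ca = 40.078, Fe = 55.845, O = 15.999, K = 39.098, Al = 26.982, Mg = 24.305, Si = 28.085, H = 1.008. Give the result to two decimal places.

M((Mg₀.₅₀Fe₀.₅₀)₃KAlSi₃O₁₀(OH)₂) = 464.564 g/mol, so wt% Si = 84.255/464.564 × 100 = 18.14%.
M((Mg₀.₅₆Fe₀.₄₄)CaSi₂O₆) = 230.425 g/mol, so wt% Si = 56.170/230.425 × 100 = 24.38%.
18.14 − 24.38 = -6.24 pp.

-6.24 percentage points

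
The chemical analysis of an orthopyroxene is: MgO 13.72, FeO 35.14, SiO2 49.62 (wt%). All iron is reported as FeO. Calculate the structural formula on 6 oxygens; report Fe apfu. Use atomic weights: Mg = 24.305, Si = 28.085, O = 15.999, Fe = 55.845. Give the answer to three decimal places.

1.183 Fe apfu

MgO: 13.72/40.304 = 0.34041 mol → 0.34041 mol Mg, 0.34041 mol O.
FeO: 35.14/71.844 = 0.48912 mol → 0.48912 mol Fe, 0.48912 mol O.
SiO2: 49.62/60.083 = 0.82586 mol → 0.82586 mol Si, 1.65172 mol O.
Total oxygen = 2.48125 mol. Normalization factor = 6/2.48125 = 2.41814.
Fe per 6 O = 0.48912 × 2.41814 = 1.183.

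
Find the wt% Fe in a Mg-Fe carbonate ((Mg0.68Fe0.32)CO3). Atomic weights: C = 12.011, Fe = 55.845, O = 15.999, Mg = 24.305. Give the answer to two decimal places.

M((Mg0.68Fe0.32)CO3) = 94.406 g/mol.
Fe contributes 0.32 × 55.845 = 17.870 g per mole.
17.870/94.406 = 0.1893 → 18.93%.

18.93 mass %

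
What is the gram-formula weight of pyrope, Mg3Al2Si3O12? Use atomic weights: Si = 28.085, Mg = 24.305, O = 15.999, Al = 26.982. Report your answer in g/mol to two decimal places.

403.12 g/mol

The formula mass is the sum 3×24.305 + 2×26.982 + 3×28.085 + 12×15.999.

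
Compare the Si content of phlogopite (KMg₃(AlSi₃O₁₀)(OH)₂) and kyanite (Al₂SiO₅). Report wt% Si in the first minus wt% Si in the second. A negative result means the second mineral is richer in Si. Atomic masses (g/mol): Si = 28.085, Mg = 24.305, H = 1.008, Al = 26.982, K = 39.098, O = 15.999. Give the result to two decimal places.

Si in KMg₃(AlSi₃O₁₀)(OH)₂: molar mass 417.254 g/mol; 3×28.085 = 84.255 g → 20.19 wt%.
Si in Al₂SiO₅: molar mass 162.044 g/mol; 1×28.085 = 28.085 g → 17.33 wt%.
Difference = 20.19 − 17.33 = 2.86 percentage points.

2.86 percentage points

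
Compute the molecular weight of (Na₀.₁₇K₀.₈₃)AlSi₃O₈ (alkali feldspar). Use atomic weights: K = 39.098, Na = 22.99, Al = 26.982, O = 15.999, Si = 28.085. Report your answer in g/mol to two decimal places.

The formula mass is the sum 0.17(22.99) + 0.83(39.098) + 1(26.982) + 3(28.085) + 8(15.999).

275.59 g/mol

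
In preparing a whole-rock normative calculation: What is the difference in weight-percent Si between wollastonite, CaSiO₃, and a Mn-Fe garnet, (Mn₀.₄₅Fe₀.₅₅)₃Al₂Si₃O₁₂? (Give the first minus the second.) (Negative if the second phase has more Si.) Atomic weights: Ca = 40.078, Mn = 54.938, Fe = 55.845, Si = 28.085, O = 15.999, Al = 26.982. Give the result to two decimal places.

7.21 percentage points

First mineral: 28.085 g Si in 116.160 g formula = 24.18 wt% Si.
Second mineral: 84.255 g Si in 496.518 g formula = 16.97 wt% Si.
24.18% − 16.97% gives a difference of 7.21 percentage points.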